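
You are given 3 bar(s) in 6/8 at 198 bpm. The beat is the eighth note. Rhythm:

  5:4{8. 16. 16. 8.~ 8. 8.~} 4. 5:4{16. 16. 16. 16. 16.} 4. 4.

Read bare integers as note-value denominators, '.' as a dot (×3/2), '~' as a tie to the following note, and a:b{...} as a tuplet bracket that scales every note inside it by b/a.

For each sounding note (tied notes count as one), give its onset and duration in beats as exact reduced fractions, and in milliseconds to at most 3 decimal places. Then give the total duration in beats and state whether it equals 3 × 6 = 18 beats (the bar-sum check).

1) 0.0ms=0b +363.636ms=6/5b
2) 363.636ms=6/5b +181.818ms=3/5b
3) 545.455ms=9/5b +181.818ms=3/5b
4) 727.273ms=12/5b +727.273ms=12/5b
5) 1454.545ms=24/5b +1272.727ms=21/5b
6) 2727.273ms=9b +181.818ms=3/5b
7) 2909.091ms=48/5b +181.818ms=3/5b
8) 3090.909ms=51/5b +181.818ms=3/5b
9) 3272.727ms=54/5b +181.818ms=3/5b
10) 3454.545ms=57/5b +181.818ms=3/5b
11) 3636.364ms=12b +909.091ms=3b
12) 4545.455ms=15b +909.091ms=3b
Σ=18b of 18 (198bpm 6/8) — PASS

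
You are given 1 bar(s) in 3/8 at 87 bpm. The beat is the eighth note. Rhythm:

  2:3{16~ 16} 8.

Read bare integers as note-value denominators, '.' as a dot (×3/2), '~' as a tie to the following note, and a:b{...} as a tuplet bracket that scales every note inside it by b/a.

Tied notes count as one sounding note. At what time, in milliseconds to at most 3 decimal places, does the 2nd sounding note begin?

note 2 onset = 3/2b = 1034.483ms

1. 0.0ms @ 0 + 1034.483ms (3/2)
2. 1034.483ms @ 3/2 + 1034.483ms (3/2)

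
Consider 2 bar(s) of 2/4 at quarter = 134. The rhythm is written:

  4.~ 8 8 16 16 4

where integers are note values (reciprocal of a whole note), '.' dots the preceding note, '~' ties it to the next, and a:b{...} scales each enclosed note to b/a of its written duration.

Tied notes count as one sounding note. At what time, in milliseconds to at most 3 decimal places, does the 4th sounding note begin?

1. 0.0ms @ 0 + 895.522ms (2)
2. 895.522ms @ 2 + 223.881ms (1/2)
3. 1119.403ms @ 5/2 + 111.94ms (1/4)
4. 1231.343ms @ 11/4 + 111.94ms (1/4)
5. 1343.284ms @ 3 + 447.761ms (1)

note 4 onset = 11/4b = 1231.343ms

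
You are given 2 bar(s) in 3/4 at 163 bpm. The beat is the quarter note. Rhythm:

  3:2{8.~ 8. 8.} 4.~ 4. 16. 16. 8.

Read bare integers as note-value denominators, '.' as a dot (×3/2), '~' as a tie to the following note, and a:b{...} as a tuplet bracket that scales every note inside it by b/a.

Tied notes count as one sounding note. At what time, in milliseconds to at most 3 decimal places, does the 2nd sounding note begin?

1. 0.0ms @ 0 + 368.098ms (1)
2. 368.098ms @ 1 + 184.049ms (1/2)
3. 552.147ms @ 3/2 + 1104.294ms (3)
4. 1656.442ms @ 9/2 + 138.037ms (3/8)
5. 1794.479ms @ 39/8 + 138.037ms (3/8)
6. 1932.515ms @ 21/4 + 276.074ms (3/4)

note 2 onset = 1b = 368.098ms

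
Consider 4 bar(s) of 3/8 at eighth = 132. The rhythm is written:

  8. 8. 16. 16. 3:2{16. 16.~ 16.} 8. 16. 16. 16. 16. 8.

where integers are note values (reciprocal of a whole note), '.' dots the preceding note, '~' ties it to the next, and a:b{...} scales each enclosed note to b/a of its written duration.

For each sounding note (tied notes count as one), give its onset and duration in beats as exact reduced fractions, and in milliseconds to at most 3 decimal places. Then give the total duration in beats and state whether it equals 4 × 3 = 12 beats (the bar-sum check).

1) 0.0ms=0b +681.818ms=3/2b
2) 681.818ms=3/2b +681.818ms=3/2b
3) 1363.636ms=3b +340.909ms=3/4b
4) 1704.545ms=15/4b +340.909ms=3/4b
5) 2045.455ms=9/2b +227.273ms=1/2b
6) 2272.727ms=5b +454.545ms=1b
7) 2727.273ms=6b +681.818ms=3/2b
8) 3409.091ms=15/2b +340.909ms=3/4b
9) 3750.0ms=33/4b +340.909ms=3/4b
10) 4090.909ms=9b +340.909ms=3/4b
11) 4431.818ms=39/4b +340.909ms=3/4b
12) 4772.727ms=21/2b +681.818ms=3/2b
Σ=12b of 12 (132bpm 3/8) — PASS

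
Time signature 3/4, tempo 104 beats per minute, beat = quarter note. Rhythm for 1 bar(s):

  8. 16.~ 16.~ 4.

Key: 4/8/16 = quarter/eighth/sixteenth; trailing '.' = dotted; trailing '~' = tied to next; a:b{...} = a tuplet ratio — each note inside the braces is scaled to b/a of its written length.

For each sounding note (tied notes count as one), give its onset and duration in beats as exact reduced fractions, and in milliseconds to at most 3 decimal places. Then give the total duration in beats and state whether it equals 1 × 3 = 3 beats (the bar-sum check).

1) 0.0ms=0b +432.692ms=3/4b
2) 432.692ms=3/4b +1298.077ms=9/4b
Σ=3b of 3 (104bpm 3/4) — PASS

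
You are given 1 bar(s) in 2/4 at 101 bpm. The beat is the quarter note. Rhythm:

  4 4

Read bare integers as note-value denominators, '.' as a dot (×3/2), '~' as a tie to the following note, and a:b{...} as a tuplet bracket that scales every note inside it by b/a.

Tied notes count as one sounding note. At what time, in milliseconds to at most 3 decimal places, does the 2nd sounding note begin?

note 2 onset = 1b = 594.059ms

1. 0.0ms @ 0 + 594.059ms (1)
2. 594.059ms @ 1 + 594.059ms (1)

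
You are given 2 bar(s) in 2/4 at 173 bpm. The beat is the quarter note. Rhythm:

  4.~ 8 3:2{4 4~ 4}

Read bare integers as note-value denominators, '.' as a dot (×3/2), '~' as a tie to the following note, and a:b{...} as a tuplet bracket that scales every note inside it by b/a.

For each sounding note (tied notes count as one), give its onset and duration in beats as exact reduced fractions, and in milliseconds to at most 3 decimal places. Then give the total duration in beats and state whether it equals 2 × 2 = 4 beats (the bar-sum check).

1) 0.0ms=0b +693.642ms=2b
2) 693.642ms=2b +231.214ms=2/3b
3) 924.855ms=8/3b +462.428ms=4/3b
Σ=4b of 4 (173bpm 2/4) — PASS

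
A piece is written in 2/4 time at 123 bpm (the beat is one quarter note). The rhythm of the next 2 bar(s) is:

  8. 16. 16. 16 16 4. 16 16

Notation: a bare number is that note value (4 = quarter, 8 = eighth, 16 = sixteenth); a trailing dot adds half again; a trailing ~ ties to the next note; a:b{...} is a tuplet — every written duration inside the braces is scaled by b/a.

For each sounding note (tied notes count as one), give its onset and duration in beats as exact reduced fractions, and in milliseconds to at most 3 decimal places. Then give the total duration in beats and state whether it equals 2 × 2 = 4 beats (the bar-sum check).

1) 0.0ms=0b +365.854ms=3/4b
2) 365.854ms=3/4b +182.927ms=3/8b
3) 548.78ms=9/8b +182.927ms=3/8b
4) 731.707ms=3/2b +121.951ms=1/4b
5) 853.659ms=7/4b +121.951ms=1/4b
6) 975.61ms=2b +731.707ms=3/2b
7) 1707.317ms=7/2b +121.951ms=1/4b
8) 1829.268ms=15/4b +121.951ms=1/4b
Σ=4b of 4 (123bpm 2/4) — PASS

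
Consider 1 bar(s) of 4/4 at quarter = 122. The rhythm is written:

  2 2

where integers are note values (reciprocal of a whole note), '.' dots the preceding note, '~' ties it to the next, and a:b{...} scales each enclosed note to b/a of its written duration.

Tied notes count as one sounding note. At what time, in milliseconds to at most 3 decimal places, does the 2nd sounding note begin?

note 2 onset = 2b = 983.607ms

1. 0.0ms @ 0 + 983.607ms (2)
2. 983.607ms @ 2 + 983.607ms (2)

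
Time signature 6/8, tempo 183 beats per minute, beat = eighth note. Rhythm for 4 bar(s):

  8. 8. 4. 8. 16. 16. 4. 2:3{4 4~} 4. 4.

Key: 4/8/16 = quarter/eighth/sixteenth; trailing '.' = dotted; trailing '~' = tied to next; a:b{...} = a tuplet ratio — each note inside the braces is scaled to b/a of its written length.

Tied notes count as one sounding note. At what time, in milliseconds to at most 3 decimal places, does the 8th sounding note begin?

note 8 onset = 12b = 3934.426ms

1. 0.0ms @ 0 + 491.803ms (3/2)
2. 491.803ms @ 3/2 + 491.803ms (3/2)
3. 983.607ms @ 3 + 983.607ms (3)
4. 1967.213ms @ 6 + 491.803ms (3/2)
5. 2459.016ms @ 15/2 + 245.902ms (3/4)
6. 2704.918ms @ 33/4 + 245.902ms (3/4)
7. 2950.82ms @ 9 + 983.607ms (3)
8. 3934.426ms @ 12 + 983.607ms (3)
9. 4918.033ms @ 15 + 1967.213ms (6)
10. 6885.246ms @ 21 + 983.607ms (3)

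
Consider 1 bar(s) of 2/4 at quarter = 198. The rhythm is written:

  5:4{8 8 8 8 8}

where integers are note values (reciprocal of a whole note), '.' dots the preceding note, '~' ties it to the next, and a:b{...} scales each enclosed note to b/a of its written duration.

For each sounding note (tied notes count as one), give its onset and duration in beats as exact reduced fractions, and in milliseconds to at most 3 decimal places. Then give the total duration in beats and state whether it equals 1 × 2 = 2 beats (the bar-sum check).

1) 0.0ms=0b +121.212ms=2/5b
2) 121.212ms=2/5b +121.212ms=2/5b
3) 242.424ms=4/5b +121.212ms=2/5b
4) 363.636ms=6/5b +121.212ms=2/5b
5) 484.848ms=8/5b +121.212ms=2/5b
Σ=2b of 2 (198bpm 2/4) — PASS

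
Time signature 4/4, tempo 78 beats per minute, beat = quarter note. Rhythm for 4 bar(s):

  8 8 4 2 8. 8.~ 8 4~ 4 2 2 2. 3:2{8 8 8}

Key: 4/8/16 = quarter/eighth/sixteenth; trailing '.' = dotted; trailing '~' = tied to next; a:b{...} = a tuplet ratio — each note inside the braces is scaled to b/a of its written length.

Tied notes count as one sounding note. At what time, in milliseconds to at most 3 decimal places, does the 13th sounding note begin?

note 13 onset = 47/3b = 12051.282ms

1. 0.0ms @ 0 + 384.615ms (1/2)
2. 384.615ms @ 1/2 + 384.615ms (1/2)
3. 769.231ms @ 1 + 769.231ms (1)
4. 1538.462ms @ 2 + 1538.462ms (2)
5. 3076.923ms @ 4 + 576.923ms (3/4)
6. 3653.846ms @ 19/4 + 961.538ms (5/4)
7. 4615.385ms @ 6 + 1538.462ms (2)
8. 6153.846ms @ 8 + 1538.462ms (2)
9. 7692.308ms @ 10 + 1538.462ms (2)
10. 9230.769ms @ 12 + 2307.692ms (3)
11. 11538.462ms @ 15 + 256.41ms (1/3)
12. 11794.872ms @ 46/3 + 256.41ms (1/3)
13. 12051.282ms @ 47/3 + 256.41ms (1/3)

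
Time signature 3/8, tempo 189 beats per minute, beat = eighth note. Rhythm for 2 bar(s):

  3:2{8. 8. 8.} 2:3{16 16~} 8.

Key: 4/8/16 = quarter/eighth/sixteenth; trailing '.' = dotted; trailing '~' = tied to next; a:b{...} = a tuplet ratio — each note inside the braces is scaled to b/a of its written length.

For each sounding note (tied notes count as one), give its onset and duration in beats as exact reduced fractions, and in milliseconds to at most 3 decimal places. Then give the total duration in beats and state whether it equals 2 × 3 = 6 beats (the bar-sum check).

1) 0.0ms=0b +317.46ms=1b
2) 317.46ms=1b +317.46ms=1b
3) 634.921ms=2b +317.46ms=1b
4) 952.381ms=3b +238.095ms=3/4b
5) 1190.476ms=15/4b +714.286ms=9/4b
Σ=6b of 6 (189bpm 3/8) — PASS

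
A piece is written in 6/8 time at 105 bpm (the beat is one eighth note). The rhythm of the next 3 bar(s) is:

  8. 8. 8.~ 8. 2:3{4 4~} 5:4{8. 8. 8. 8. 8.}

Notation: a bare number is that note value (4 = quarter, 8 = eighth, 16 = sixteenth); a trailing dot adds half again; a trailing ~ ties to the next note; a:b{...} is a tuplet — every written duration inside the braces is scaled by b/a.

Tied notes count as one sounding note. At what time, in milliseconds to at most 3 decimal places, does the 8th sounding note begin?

1. 0.0ms @ 0 + 857.143ms (3/2)
2. 857.143ms @ 3/2 + 857.143ms (3/2)
3. 1714.286ms @ 3 + 1714.286ms (3)
4. 3428.571ms @ 6 + 1714.286ms (3)
5. 5142.857ms @ 9 + 2400.0ms (21/5)
6. 7542.857ms @ 66/5 + 685.714ms (6/5)
7. 8228.571ms @ 72/5 + 685.714ms (6/5)
8. 8914.286ms @ 78/5 + 685.714ms (6/5)
9. 9600.0ms @ 84/5 + 685.714ms (6/5)

note 8 onset = 78/5b = 8914.286ms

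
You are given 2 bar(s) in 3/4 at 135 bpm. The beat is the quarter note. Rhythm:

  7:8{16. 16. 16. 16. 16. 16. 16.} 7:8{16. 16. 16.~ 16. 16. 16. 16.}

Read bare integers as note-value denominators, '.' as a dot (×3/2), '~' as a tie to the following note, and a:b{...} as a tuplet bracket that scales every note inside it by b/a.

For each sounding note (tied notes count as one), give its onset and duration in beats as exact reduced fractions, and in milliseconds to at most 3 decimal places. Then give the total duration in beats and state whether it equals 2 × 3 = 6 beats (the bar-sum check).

1) 0.0ms=0b +190.476ms=3/7b
2) 190.476ms=3/7b +190.476ms=3/7b
3) 380.952ms=6/7b +190.476ms=3/7b
4) 571.429ms=9/7b +190.476ms=3/7b
5) 761.905ms=12/7b +190.476ms=3/7b
6) 952.381ms=15/7b +190.476ms=3/7b
7) 1142.857ms=18/7b +190.476ms=3/7b
8) 1333.333ms=3b +190.476ms=3/7b
9) 1523.81ms=24/7b +190.476ms=3/7b
10) 1714.286ms=27/7b +380.952ms=6/7b
11) 2095.238ms=33/7b +190.476ms=3/7b
12) 2285.714ms=36/7b +190.476ms=3/7b
13) 2476.19ms=39/7b +190.476ms=3/7b
Σ=6b of 6 (135bpm 3/4) — PASS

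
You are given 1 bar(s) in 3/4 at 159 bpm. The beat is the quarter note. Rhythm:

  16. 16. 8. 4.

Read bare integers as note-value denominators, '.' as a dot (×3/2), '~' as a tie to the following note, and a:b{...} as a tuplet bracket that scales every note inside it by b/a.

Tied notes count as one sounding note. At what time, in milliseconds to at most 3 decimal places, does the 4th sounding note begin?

1. 0.0ms @ 0 + 141.509ms (3/8)
2. 141.509ms @ 3/8 + 141.509ms (3/8)
3. 283.019ms @ 3/4 + 283.019ms (3/4)
4. 566.038ms @ 3/2 + 566.038ms (3/2)

note 4 onset = 3/2b = 566.038ms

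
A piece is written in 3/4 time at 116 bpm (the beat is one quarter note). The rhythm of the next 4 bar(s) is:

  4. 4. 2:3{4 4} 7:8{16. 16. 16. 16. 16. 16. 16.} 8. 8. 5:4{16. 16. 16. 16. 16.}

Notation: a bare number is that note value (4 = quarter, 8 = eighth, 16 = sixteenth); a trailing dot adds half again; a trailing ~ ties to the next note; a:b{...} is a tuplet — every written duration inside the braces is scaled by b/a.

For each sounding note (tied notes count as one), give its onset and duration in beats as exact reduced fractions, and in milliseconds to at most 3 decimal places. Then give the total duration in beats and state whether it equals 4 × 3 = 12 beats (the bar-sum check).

1) 0.0ms=0b +775.862ms=3/2b
2) 775.862ms=3/2b +775.862ms=3/2b
3) 1551.724ms=3b +775.862ms=3/2b
4) 2327.586ms=9/2b +775.862ms=3/2b
5) 3103.448ms=6b +221.675ms=3/7b
6) 3325.123ms=45/7b +221.675ms=3/7b
7) 3546.798ms=48/7b +221.675ms=3/7b
8) 3768.473ms=51/7b +221.675ms=3/7b
9) 3990.148ms=54/7b +221.675ms=3/7b
10) 4211.823ms=57/7b +221.675ms=3/7b
11) 4433.498ms=60/7b +221.675ms=3/7b
12) 4655.172ms=9b +387.931ms=3/4b
13) 5043.103ms=39/4b +387.931ms=3/4b
14) 5431.034ms=21/2b +155.172ms=3/10b
15) 5586.207ms=54/5b +155.172ms=3/10b
16) 5741.379ms=111/10b +155.172ms=3/10b
17) 5896.552ms=57/5b +155.172ms=3/10b
18) 6051.724ms=117/10b +155.172ms=3/10b
Σ=12b of 12 (116bpm 3/4) — PASS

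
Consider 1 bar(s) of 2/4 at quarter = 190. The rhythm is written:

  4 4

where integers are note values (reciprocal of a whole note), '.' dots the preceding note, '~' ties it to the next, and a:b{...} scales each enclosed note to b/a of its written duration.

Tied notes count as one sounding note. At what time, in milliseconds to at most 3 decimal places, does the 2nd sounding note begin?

note 2 onset = 1b = 315.789ms

1. 0.0ms @ 0 + 315.789ms (1)
2. 315.789ms @ 1 + 315.789ms (1)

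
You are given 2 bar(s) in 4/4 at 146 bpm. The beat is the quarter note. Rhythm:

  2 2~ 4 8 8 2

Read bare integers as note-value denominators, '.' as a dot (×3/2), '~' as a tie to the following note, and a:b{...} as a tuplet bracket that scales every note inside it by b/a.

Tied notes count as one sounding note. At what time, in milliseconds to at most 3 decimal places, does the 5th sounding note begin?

note 5 onset = 6b = 2465.753ms

1. 0.0ms @ 0 + 821.918ms (2)
2. 821.918ms @ 2 + 1232.877ms (3)
3. 2054.795ms @ 5 + 205.479ms (1/2)
4. 2260.274ms @ 11/2 + 205.479ms (1/2)
5. 2465.753ms @ 6 + 821.918ms (2)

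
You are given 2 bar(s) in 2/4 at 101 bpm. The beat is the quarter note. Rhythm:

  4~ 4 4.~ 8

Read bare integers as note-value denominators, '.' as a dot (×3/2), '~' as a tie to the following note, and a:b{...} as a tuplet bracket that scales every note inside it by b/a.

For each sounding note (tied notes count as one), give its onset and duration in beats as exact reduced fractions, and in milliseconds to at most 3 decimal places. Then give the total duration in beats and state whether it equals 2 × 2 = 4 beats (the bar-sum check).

1) 0.0ms=0b +1188.119ms=2b
2) 1188.119ms=2b +1188.119ms=2b
Σ=4b of 4 (101bpm 2/4) — PASS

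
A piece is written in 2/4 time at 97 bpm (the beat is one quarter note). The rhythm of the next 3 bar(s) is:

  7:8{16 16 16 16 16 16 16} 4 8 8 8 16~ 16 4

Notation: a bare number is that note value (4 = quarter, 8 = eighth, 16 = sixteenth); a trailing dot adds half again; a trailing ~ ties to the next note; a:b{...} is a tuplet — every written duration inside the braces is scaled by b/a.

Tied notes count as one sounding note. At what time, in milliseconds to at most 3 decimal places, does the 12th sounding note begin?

1. 0.0ms @ 0 + 176.73ms (2/7)
2. 176.73ms @ 2/7 + 176.73ms (2/7)
3. 353.461ms @ 4/7 + 176.73ms (2/7)
4. 530.191ms @ 6/7 + 176.73ms (2/7)
5. 706.922ms @ 8/7 + 176.73ms (2/7)
6. 883.652ms @ 10/7 + 176.73ms (2/7)
7. 1060.383ms @ 12/7 + 176.73ms (2/7)
8. 1237.113ms @ 2 + 618.557ms (1)
9. 1855.67ms @ 3 + 309.278ms (1/2)
10. 2164.948ms @ 7/2 + 309.278ms (1/2)
11. 2474.227ms @ 4 + 309.278ms (1/2)
12. 2783.505ms @ 9/2 + 309.278ms (1/2)
13. 3092.784ms @ 5 + 618.557ms (1)

note 12 onset = 9/2b = 2783.505ms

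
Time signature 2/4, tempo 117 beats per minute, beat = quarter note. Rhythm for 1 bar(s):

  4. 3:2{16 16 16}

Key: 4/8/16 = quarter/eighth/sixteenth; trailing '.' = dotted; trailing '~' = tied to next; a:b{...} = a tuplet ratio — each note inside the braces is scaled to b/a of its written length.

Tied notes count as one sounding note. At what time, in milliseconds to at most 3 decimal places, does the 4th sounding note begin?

note 4 onset = 11/6b = 940.171ms

1. 0.0ms @ 0 + 769.231ms (3/2)
2. 769.231ms @ 3/2 + 85.47ms (1/6)
3. 854.701ms @ 5/3 + 85.47ms (1/6)
4. 940.171ms @ 11/6 + 85.47ms (1/6)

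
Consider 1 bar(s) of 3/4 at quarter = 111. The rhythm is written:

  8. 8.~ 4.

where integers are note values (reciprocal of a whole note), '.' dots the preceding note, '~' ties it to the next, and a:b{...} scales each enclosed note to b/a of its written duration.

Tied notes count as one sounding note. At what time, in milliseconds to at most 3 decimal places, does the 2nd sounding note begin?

1. 0.0ms @ 0 + 405.405ms (3/4)
2. 405.405ms @ 3/4 + 1216.216ms (9/4)

note 2 onset = 3/4b = 405.405ms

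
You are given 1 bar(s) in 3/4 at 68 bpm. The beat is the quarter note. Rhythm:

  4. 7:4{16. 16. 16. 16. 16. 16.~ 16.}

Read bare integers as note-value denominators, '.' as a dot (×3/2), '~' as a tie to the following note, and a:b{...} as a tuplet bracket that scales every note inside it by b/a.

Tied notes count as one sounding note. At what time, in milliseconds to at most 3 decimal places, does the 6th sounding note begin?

1. 0.0ms @ 0 + 1323.529ms (3/2)
2. 1323.529ms @ 3/2 + 189.076ms (3/14)
3. 1512.605ms @ 12/7 + 189.076ms (3/14)
4. 1701.681ms @ 27/14 + 189.076ms (3/14)
5. 1890.756ms @ 15/7 + 189.076ms (3/14)
6. 2079.832ms @ 33/14 + 189.076ms (3/14)
7. 2268.908ms @ 18/7 + 378.151ms (3/7)

note 6 onset = 33/14b = 2079.832ms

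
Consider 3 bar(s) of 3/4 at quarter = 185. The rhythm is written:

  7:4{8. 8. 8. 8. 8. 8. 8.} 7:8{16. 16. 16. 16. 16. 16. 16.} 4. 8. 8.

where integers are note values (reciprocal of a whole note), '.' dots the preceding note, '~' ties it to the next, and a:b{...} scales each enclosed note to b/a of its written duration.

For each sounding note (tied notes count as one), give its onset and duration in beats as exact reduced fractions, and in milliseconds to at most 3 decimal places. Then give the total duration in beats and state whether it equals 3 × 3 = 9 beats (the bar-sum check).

1) 0.0ms=0b +138.996ms=3/7b
2) 138.996ms=3/7b +138.996ms=3/7b
3) 277.992ms=6/7b +138.996ms=3/7b
4) 416.988ms=9/7b +138.996ms=3/7b
5) 555.985ms=12/7b +138.996ms=3/7b
6) 694.981ms=15/7b +138.996ms=3/7b
7) 833.977ms=18/7b +138.996ms=3/7b
8) 972.973ms=3b +138.996ms=3/7b
9) 1111.969ms=24/7b +138.996ms=3/7b
10) 1250.965ms=27/7b +138.996ms=3/7b
11) 1389.961ms=30/7b +138.996ms=3/7b
12) 1528.958ms=33/7b +138.996ms=3/7b
13) 1667.954ms=36/7b +138.996ms=3/7b
14) 1806.95ms=39/7b +138.996ms=3/7b
15) 1945.946ms=6b +486.486ms=3/2b
16) 2432.432ms=15/2b +243.243ms=3/4b
17) 2675.676ms=33/4b +243.243ms=3/4b
Σ=9b of 9 (185bpm 3/4) — PASS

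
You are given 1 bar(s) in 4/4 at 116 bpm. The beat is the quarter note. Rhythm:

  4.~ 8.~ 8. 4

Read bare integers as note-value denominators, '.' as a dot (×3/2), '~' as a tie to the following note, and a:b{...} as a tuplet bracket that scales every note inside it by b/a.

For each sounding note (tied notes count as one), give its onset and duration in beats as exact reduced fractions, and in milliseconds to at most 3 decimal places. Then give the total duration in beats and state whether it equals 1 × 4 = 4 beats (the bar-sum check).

1) 0.0ms=0b +1551.724ms=3b
2) 1551.724ms=3b +517.241ms=1b
Σ=4b of 4 (116bpm 4/4) — PASS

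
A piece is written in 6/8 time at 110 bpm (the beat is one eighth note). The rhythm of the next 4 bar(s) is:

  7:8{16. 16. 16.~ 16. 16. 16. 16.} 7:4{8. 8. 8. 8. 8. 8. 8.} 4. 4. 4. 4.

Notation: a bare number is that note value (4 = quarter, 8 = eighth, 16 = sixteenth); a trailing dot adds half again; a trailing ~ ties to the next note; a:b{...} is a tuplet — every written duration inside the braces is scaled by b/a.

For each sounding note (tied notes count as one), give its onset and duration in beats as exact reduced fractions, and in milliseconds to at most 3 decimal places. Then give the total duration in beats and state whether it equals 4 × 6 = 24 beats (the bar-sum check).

1) 0.0ms=0b +467.532ms=6/7b
2) 467.532ms=6/7b +467.532ms=6/7b
3) 935.065ms=12/7b +935.065ms=12/7b
4) 1870.13ms=24/7b +467.532ms=6/7b
5) 2337.662ms=30/7b +467.532ms=6/7b
6) 2805.195ms=36/7b +467.532ms=6/7b
7) 3272.727ms=6b +467.532ms=6/7b
8) 3740.26ms=48/7b +467.532ms=6/7b
9) 4207.792ms=54/7b +467.532ms=6/7b
10) 4675.325ms=60/7b +467.532ms=6/7b
11) 5142.857ms=66/7b +467.532ms=6/7b
12) 5610.39ms=72/7b +467.532ms=6/7b
13) 6077.922ms=78/7b +467.532ms=6/7b
14) 6545.455ms=12b +1636.364ms=3b
15) 8181.818ms=15b +1636.364ms=3b
16) 9818.182ms=18b +1636.364ms=3b
17) 11454.545ms=21b +1636.364ms=3b
Σ=24b of 24 (110bpm 6/8) — PASS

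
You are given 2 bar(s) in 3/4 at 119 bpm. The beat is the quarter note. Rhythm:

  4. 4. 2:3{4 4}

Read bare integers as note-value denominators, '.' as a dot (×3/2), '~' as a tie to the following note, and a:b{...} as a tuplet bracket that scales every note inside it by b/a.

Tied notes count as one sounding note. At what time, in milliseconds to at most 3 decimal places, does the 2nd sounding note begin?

1. 0.0ms @ 0 + 756.303ms (3/2)
2. 756.303ms @ 3/2 + 756.303ms (3/2)
3. 1512.605ms @ 3 + 756.303ms (3/2)
4. 2268.908ms @ 9/2 + 756.303ms (3/2)

note 2 onset = 3/2b = 756.303ms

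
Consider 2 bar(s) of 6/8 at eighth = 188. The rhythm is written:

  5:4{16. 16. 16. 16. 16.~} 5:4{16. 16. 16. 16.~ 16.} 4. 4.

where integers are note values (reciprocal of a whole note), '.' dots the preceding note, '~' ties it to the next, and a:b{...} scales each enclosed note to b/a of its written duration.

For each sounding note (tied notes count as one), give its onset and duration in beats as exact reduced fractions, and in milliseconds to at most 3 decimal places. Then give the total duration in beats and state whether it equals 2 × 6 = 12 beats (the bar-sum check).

1) 0.0ms=0b +191.489ms=3/5b
2) 191.489ms=3/5b +191.489ms=3/5b
3) 382.979ms=6/5b +191.489ms=3/5b
4) 574.468ms=9/5b +191.489ms=3/5b
5) 765.957ms=12/5b +382.979ms=6/5b
6) 1148.936ms=18/5b +191.489ms=3/5b
7) 1340.426ms=21/5b +191.489ms=3/5b
8) 1531.915ms=24/5b +382.979ms=6/5b
9) 1914.894ms=6b +957.447ms=3b
10) 2872.34ms=9b +957.447ms=3b
Σ=12b of 12 (188bpm 6/8) — PASS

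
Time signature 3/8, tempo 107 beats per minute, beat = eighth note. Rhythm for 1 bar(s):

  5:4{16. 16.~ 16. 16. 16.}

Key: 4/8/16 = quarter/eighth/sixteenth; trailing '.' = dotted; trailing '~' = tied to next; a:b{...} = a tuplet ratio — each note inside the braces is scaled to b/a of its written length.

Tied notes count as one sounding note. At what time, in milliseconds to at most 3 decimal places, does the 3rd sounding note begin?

note 3 onset = 9/5b = 1009.346ms

1. 0.0ms @ 0 + 336.449ms (3/5)
2. 336.449ms @ 3/5 + 672.897ms (6/5)
3. 1009.346ms @ 9/5 + 336.449ms (3/5)
4. 1345.794ms @ 12/5 + 336.449ms (3/5)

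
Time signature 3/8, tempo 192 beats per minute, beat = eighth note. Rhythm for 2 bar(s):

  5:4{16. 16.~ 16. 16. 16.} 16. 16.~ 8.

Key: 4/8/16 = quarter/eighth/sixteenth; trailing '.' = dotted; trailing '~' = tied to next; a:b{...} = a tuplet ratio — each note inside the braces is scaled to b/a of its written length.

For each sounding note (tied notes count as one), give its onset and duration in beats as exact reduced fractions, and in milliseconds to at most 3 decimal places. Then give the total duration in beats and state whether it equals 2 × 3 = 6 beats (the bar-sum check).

1) 0.0ms=0b +187.5ms=3/5b
2) 187.5ms=3/5b +375.0ms=6/5b
3) 562.5ms=9/5b +187.5ms=3/5b
4) 750.0ms=12/5b +187.5ms=3/5b
5) 937.5ms=3b +234.375ms=3/4b
6) 1171.875ms=15/4b +703.125ms=9/4b
Σ=6b of 6 (192bpm 3/8) — PASS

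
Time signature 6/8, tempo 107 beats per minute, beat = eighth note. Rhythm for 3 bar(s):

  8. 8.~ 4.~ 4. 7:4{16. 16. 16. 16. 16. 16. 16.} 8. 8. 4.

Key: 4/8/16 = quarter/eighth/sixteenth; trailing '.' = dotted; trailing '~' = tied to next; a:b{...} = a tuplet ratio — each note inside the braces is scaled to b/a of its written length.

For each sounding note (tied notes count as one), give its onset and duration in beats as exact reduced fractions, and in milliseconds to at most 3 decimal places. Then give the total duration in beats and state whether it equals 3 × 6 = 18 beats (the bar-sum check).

1) 0.0ms=0b +841.121ms=3/2b
2) 841.121ms=3/2b +4205.607ms=15/2b
3) 5046.729ms=9b +240.32ms=3/7b
4) 5287.049ms=66/7b +240.32ms=3/7b
5) 5527.37ms=69/7b +240.32ms=3/7b
6) 5767.69ms=72/7b +240.32ms=3/7b
7) 6008.011ms=75/7b +240.32ms=3/7b
8) 6248.331ms=78/7b +240.32ms=3/7b
9) 6488.652ms=81/7b +240.32ms=3/7b
10) 6728.972ms=12b +841.121ms=3/2b
11) 7570.093ms=27/2b +841.121ms=3/2b
12) 8411.215ms=15b +1682.243ms=3b
Σ=18b of 18 (107bpm 6/8) — PASS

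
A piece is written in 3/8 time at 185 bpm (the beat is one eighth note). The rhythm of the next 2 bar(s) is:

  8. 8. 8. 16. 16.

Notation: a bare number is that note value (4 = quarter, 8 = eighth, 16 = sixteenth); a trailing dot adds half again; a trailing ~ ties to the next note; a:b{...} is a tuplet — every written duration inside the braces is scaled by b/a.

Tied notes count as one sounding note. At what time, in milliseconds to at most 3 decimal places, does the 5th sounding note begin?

note 5 onset = 21/4b = 1702.703ms

1. 0.0ms @ 0 + 486.486ms (3/2)
2. 486.486ms @ 3/2 + 486.486ms (3/2)
3. 972.973ms @ 3 + 486.486ms (3/2)
4. 1459.459ms @ 9/2 + 243.243ms (3/4)
5. 1702.703ms @ 21/4 + 243.243ms (3/4)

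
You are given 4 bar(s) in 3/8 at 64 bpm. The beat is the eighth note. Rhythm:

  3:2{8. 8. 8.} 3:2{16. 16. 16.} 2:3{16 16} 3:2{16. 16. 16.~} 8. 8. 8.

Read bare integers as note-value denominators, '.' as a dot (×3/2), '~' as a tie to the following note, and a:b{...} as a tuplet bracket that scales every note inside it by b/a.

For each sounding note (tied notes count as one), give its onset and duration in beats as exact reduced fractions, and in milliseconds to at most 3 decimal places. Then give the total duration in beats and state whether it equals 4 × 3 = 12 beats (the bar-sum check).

1) 0.0ms=0b +937.5ms=1b
2) 937.5ms=1b +937.5ms=1b
3) 1875.0ms=2b +937.5ms=1b
4) 2812.5ms=3b +468.75ms=1/2b
5) 3281.25ms=7/2b +468.75ms=1/2b
6) 3750.0ms=4b +468.75ms=1/2b
7) 4218.75ms=9/2b +703.125ms=3/4b
8) 4921.875ms=21/4b +703.125ms=3/4b
9) 5625.0ms=6b +468.75ms=1/2b
10) 6093.75ms=13/2b +468.75ms=1/2b
11) 6562.5ms=7b +1875.0ms=2b
12) 8437.5ms=9b +1406.25ms=3/2b
13) 9843.75ms=21/2b +1406.25ms=3/2b
Σ=12b of 12 (64bpm 3/8) — PASS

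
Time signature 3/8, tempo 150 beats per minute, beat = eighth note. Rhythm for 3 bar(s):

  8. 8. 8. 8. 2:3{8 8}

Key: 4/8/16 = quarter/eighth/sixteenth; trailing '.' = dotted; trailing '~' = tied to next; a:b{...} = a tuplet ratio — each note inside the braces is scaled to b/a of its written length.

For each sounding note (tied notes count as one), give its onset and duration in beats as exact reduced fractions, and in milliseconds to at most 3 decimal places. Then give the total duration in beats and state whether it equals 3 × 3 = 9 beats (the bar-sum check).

1) 0.0ms=0b +600.0ms=3/2b
2) 600.0ms=3/2b +600.0ms=3/2b
3) 1200.0ms=3b +600.0ms=3/2b
4) 1800.0ms=9/2b +600.0ms=3/2b
5) 2400.0ms=6b +600.0ms=3/2b
6) 3000.0ms=15/2b +600.0ms=3/2b
Σ=9b of 9 (150bpm 3/8) — PASS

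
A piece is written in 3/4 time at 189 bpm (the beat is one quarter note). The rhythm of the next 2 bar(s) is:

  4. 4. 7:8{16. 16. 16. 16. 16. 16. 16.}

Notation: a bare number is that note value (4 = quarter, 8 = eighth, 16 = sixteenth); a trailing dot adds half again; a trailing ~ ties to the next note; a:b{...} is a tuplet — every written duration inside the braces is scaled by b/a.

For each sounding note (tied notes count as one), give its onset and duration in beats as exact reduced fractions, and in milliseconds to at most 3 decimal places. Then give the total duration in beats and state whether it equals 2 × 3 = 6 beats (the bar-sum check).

1) 0.0ms=0b +476.19ms=3/2b
2) 476.19ms=3/2b +476.19ms=3/2b
3) 952.381ms=3b +136.054ms=3/7b
4) 1088.435ms=24/7b +136.054ms=3/7b
5) 1224.49ms=27/7b +136.054ms=3/7b
6) 1360.544ms=30/7b +136.054ms=3/7b
7) 1496.599ms=33/7b +136.054ms=3/7b
8) 1632.653ms=36/7b +136.054ms=3/7b
9) 1768.707ms=39/7b +136.054ms=3/7b
Σ=6b of 6 (189bpm 3/4) — PASS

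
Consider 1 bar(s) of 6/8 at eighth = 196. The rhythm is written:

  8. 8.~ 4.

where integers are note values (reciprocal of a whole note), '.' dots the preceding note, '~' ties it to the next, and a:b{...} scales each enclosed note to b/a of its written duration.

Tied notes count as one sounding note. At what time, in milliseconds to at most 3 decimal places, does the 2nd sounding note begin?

note 2 onset = 3/2b = 459.184ms

1. 0.0ms @ 0 + 459.184ms (3/2)
2. 459.184ms @ 3/2 + 1377.551ms (9/2)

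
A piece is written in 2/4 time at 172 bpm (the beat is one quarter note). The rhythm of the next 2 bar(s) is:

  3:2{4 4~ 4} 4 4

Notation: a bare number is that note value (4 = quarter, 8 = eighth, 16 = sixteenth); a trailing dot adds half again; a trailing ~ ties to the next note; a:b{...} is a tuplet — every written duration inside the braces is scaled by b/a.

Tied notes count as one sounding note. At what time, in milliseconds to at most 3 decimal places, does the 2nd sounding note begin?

note 2 onset = 2/3b = 232.558ms

1. 0.0ms @ 0 + 232.558ms (2/3)
2. 232.558ms @ 2/3 + 465.116ms (4/3)
3. 697.674ms @ 2 + 348.837ms (1)
4. 1046.512ms @ 3 + 348.837ms (1)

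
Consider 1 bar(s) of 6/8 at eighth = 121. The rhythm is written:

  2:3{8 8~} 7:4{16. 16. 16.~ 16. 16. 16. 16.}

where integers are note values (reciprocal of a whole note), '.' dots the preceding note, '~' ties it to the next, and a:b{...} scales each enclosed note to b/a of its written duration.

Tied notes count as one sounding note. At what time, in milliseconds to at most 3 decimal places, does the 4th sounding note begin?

note 4 onset = 27/7b = 1912.633ms

1. 0.0ms @ 0 + 743.802ms (3/2)
2. 743.802ms @ 3/2 + 956.316ms (27/14)
3. 1700.118ms @ 24/7 + 212.515ms (3/7)
4. 1912.633ms @ 27/7 + 425.03ms (6/7)
5. 2337.662ms @ 33/7 + 212.515ms (3/7)
6. 2550.177ms @ 36/7 + 212.515ms (3/7)
7. 2762.692ms @ 39/7 + 212.515ms (3/7)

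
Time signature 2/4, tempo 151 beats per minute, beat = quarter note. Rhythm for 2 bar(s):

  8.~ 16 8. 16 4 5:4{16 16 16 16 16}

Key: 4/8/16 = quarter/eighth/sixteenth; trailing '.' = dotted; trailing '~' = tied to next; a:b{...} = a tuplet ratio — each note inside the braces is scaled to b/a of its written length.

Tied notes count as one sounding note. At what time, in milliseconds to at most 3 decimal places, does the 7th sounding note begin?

1. 0.0ms @ 0 + 397.351ms (1)
2. 397.351ms @ 1 + 298.013ms (3/4)
3. 695.364ms @ 7/4 + 99.338ms (1/4)
4. 794.702ms @ 2 + 397.351ms (1)
5. 1192.053ms @ 3 + 79.47ms (1/5)
6. 1271.523ms @ 16/5 + 79.47ms (1/5)
7. 1350.993ms @ 17/5 + 79.47ms (1/5)
8. 1430.464ms @ 18/5 + 79.47ms (1/5)
9. 1509.934ms @ 19/5 + 79.47ms (1/5)

note 7 onset = 17/5b = 1350.993ms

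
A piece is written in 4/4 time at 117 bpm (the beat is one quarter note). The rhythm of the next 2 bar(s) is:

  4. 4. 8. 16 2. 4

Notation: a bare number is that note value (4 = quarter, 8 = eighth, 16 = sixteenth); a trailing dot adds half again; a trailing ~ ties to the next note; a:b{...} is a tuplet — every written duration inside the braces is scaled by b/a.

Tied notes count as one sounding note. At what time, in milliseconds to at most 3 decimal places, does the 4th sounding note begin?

1. 0.0ms @ 0 + 769.231ms (3/2)
2. 769.231ms @ 3/2 + 769.231ms (3/2)
3. 1538.462ms @ 3 + 384.615ms (3/4)
4. 1923.077ms @ 15/4 + 128.205ms (1/4)
5. 2051.282ms @ 4 + 1538.462ms (3)
6. 3589.744ms @ 7 + 512.821ms (1)

note 4 onset = 15/4b = 1923.077ms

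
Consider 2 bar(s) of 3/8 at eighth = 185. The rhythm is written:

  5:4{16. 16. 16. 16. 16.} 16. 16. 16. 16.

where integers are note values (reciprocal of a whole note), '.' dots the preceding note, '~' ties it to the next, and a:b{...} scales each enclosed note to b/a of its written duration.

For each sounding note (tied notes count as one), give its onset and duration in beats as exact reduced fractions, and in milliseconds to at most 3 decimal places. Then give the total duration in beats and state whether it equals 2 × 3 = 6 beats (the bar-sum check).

1) 0.0ms=0b +194.595ms=3/5b
2) 194.595ms=3/5b +194.595ms=3/5b
3) 389.189ms=6/5b +194.595ms=3/5b
4) 583.784ms=9/5b +194.595ms=3/5b
5) 778.378ms=12/5b +194.595ms=3/5b
6) 972.973ms=3b +243.243ms=3/4b
7) 1216.216ms=15/4b +243.243ms=3/4b
8) 1459.459ms=9/2b +243.243ms=3/4b
9) 1702.703ms=21/4b +243.243ms=3/4b
Σ=6b of 6 (185bpm 3/8) — PASS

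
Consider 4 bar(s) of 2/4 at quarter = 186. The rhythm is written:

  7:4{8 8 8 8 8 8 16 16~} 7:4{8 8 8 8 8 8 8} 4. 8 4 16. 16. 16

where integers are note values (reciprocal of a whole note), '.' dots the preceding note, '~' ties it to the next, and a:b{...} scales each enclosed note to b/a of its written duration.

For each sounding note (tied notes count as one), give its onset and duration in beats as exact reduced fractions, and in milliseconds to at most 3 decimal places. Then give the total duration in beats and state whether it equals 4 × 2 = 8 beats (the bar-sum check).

1) 0.0ms=0b +92.166ms=2/7b
2) 92.166ms=2/7b +92.166ms=2/7b
3) 184.332ms=4/7b +92.166ms=2/7b
4) 276.498ms=6/7b +92.166ms=2/7b
5) 368.664ms=8/7b +92.166ms=2/7b
6) 460.829ms=10/7b +92.166ms=2/7b
7) 552.995ms=12/7b +46.083ms=1/7b
8) 599.078ms=13/7b +138.249ms=3/7b
9) 737.327ms=16/7b +92.166ms=2/7b
10) 829.493ms=18/7b +92.166ms=2/7b
11) 921.659ms=20/7b +92.166ms=2/7b
12) 1013.825ms=22/7b +92.166ms=2/7b
13) 1105.991ms=24/7b +92.166ms=2/7b
14) 1198.157ms=26/7b +92.166ms=2/7b
15) 1290.323ms=4b +483.871ms=3/2b
16) 1774.194ms=11/2b +161.29ms=1/2b
17) 1935.484ms=6b +322.581ms=1b
18) 2258.065ms=7b +120.968ms=3/8b
19) 2379.032ms=59/8b +120.968ms=3/8b
20) 2500.0ms=31/4b +80.645ms=1/4b
Σ=8b of 8 (186bpm 2/4) — PASS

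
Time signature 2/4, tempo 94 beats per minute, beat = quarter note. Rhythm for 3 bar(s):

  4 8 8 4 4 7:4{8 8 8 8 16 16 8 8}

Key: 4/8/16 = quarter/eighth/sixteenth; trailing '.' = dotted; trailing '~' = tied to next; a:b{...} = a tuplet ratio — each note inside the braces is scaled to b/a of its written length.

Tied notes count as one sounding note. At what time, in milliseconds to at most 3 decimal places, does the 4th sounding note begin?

1. 0.0ms @ 0 + 638.298ms (1)
2. 638.298ms @ 1 + 319.149ms (1/2)
3. 957.447ms @ 3/2 + 319.149ms (1/2)
4. 1276.596ms @ 2 + 638.298ms (1)
5. 1914.894ms @ 3 + 638.298ms (1)
6. 2553.191ms @ 4 + 182.371ms (2/7)
7. 2735.562ms @ 30/7 + 182.371ms (2/7)
8. 2917.933ms @ 32/7 + 182.371ms (2/7)
9. 3100.304ms @ 34/7 + 182.371ms (2/7)
10. 3282.675ms @ 36/7 + 91.185ms (1/7)
11. 3373.86ms @ 37/7 + 91.185ms (1/7)
12. 3465.046ms @ 38/7 + 182.371ms (2/7)
13. 3647.416ms @ 40/7 + 182.371ms (2/7)

note 4 onset = 2b = 1276.596ms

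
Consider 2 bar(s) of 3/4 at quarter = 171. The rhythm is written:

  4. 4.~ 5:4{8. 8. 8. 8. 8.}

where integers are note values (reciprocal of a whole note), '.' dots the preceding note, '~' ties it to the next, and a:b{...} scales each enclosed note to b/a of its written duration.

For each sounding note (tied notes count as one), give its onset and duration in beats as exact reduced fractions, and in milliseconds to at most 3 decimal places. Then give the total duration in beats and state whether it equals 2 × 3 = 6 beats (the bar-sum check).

1) 0.0ms=0b +526.316ms=3/2b
2) 526.316ms=3/2b +736.842ms=21/10b
3) 1263.158ms=18/5b +210.526ms=3/5b
4) 1473.684ms=21/5b +210.526ms=3/5b
5) 1684.211ms=24/5b +210.526ms=3/5b
6) 1894.737ms=27/5b +210.526ms=3/5b
Σ=6b of 6 (171bpm 3/4) — PASS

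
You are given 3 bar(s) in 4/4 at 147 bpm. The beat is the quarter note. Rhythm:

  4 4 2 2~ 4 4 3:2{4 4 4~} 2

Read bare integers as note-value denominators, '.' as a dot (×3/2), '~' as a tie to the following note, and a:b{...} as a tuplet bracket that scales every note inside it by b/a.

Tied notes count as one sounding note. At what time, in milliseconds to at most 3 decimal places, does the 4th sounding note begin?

1. 0.0ms @ 0 + 408.163ms (1)
2. 408.163ms @ 1 + 408.163ms (1)
3. 816.327ms @ 2 + 816.327ms (2)
4. 1632.653ms @ 4 + 1224.49ms (3)
5. 2857.143ms @ 7 + 408.163ms (1)
6. 3265.306ms @ 8 + 272.109ms (2/3)
7. 3537.415ms @ 26/3 + 272.109ms (2/3)
8. 3809.524ms @ 28/3 + 1088.435ms (8/3)

note 4 onset = 4b = 1632.653ms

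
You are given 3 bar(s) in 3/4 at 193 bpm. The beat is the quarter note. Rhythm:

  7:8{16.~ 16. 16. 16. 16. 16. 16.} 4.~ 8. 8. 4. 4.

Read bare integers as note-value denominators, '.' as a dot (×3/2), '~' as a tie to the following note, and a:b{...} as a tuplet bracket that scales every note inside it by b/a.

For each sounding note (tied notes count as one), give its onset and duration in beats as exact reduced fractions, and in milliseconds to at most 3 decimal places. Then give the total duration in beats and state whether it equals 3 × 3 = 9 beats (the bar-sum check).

1) 0.0ms=0b +266.469ms=6/7b
2) 266.469ms=6/7b +133.235ms=3/7b
3) 399.704ms=9/7b +133.235ms=3/7b
4) 532.939ms=12/7b +133.235ms=3/7b
5) 666.173ms=15/7b +133.235ms=3/7b
6) 799.408ms=18/7b +133.235ms=3/7b
7) 932.642ms=3b +699.482ms=9/4b
8) 1632.124ms=21/4b +233.161ms=3/4b
9) 1865.285ms=6b +466.321ms=3/2b
10) 2331.606ms=15/2b +466.321ms=3/2b
Σ=9b of 9 (193bpm 3/4) — PASS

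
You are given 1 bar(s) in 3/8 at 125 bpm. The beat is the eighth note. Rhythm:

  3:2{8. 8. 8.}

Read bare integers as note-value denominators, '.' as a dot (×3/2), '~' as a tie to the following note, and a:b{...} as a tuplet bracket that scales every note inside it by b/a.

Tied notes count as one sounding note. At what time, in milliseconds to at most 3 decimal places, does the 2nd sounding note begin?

note 2 onset = 1b = 480.0ms

1. 0.0ms @ 0 + 480.0ms (1)
2. 480.0ms @ 1 + 480.0ms (1)
3. 960.0ms @ 2 + 480.0ms (1)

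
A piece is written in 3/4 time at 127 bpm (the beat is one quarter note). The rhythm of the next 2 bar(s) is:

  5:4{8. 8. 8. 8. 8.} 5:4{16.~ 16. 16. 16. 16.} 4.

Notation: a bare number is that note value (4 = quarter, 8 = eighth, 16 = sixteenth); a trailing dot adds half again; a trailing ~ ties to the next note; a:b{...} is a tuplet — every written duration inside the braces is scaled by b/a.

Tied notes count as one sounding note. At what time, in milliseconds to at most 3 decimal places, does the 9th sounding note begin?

note 9 onset = 21/5b = 1984.252ms

1. 0.0ms @ 0 + 283.465ms (3/5)
2. 283.465ms @ 3/5 + 283.465ms (3/5)
3. 566.929ms @ 6/5 + 283.465ms (3/5)
4. 850.394ms @ 9/5 + 283.465ms (3/5)
5. 1133.858ms @ 12/5 + 283.465ms (3/5)
6. 1417.323ms @ 3 + 283.465ms (3/5)
7. 1700.787ms @ 18/5 + 141.732ms (3/10)
8. 1842.52ms @ 39/10 + 141.732ms (3/10)
9. 1984.252ms @ 21/5 + 141.732ms (3/10)
10. 2125.984ms @ 9/2 + 708.661ms (3/2)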